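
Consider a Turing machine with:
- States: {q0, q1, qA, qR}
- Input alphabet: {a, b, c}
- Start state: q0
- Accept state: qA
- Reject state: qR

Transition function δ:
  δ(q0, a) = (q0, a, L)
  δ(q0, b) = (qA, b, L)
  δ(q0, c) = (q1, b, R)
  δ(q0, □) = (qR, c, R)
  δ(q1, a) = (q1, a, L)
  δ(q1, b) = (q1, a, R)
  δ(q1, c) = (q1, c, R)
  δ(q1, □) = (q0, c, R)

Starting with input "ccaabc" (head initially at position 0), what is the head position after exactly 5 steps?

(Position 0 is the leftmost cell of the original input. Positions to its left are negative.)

Execution trace (head position shown):
Step 0: [q0]ccaabc  (head at position 0)
Step 1: move right → b[q1]caabc  (head at position 1)
Step 2: move right → bc[q1]aabc  (head at position 2)
Step 3: move left → b[q1]caabc  (head at position 1)
Step 4: move right → bc[q1]aabc  (head at position 2)
Step 5: move left → b[q1]caabc  (head at position 1)

After 5 steps, the head is at position 1.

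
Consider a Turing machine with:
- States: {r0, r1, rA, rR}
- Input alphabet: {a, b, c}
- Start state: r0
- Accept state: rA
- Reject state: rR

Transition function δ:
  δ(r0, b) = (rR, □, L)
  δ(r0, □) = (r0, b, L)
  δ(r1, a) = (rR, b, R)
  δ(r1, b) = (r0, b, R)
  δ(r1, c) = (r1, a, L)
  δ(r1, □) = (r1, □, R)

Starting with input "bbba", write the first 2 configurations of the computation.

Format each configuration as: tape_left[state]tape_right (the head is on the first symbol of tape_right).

Transitions applied:
Step 1: δ(r0, b) = (rR, □, L)

The first 2 configurations are:
[r0]bbba ⊢ [rR]□□bba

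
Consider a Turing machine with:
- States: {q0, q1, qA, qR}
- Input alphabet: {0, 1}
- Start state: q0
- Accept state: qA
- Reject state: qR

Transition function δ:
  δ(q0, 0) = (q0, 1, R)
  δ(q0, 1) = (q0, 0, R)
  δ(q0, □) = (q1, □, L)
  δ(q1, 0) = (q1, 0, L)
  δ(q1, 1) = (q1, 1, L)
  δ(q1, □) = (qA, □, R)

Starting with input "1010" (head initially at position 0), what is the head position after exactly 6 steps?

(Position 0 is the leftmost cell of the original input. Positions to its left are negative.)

Execution trace (head position shown):
Step 0: [q0]1010  (head at position 0)
Step 1: move right → 0[q0]010  (head at position 1)
Step 2: move right → 01[q0]10  (head at position 2)
Step 3: move right → 010[q0]0  (head at position 3)
Step 4: move right → 0101[q0]□  (head at position 4)
Step 5: move left → 010[q1]1□  (head at position 3)
Step 6: move left → 01[q1]01□  (head at position 2)

After 6 steps, the head is at position 2.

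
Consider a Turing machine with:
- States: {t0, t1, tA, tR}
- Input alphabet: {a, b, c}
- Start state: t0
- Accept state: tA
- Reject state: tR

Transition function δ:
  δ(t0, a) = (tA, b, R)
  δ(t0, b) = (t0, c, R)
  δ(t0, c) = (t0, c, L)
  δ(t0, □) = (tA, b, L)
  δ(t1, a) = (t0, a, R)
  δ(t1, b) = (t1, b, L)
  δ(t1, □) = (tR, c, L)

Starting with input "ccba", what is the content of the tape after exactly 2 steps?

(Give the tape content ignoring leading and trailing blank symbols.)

Execution trace:
Initial: [t0]ccba
Step 1: δ(t0, c) = (t0, c, L) → [t0]□ccba
Step 2: δ(t0, □) = (tA, b, L) → [tA]□bccba

The machine reaches the accept state tA and halts.

After 2 steps, the tape (ignoring leading/trailing blanks) is: bccba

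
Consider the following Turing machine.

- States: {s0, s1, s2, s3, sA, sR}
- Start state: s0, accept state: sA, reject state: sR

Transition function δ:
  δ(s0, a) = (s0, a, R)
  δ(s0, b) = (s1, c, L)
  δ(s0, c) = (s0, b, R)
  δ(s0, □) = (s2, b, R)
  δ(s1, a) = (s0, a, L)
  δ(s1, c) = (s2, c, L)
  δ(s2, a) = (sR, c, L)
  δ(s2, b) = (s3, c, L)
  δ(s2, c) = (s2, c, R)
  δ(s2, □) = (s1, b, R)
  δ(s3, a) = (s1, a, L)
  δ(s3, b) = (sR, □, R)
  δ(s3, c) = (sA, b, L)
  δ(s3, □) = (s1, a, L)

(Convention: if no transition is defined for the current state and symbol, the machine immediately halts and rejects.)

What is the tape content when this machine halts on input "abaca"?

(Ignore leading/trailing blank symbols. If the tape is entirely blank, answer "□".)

Execution trace:
Initial: [s0]abaca
Step 1: δ(s0, a) = (s0, a, R) → a[s0]baca
Step 2: δ(s0, b) = (s1, c, L) → [s1]acaca
Step 3: δ(s1, a) = (s0, a, L) → [s0]□acaca
Step 4: δ(s0, □) = (s2, b, R) → b[s2]acaca
Step 5: δ(s2, a) = (sR, c, L) → [sR]bccaca

The machine reaches the reject state sR and halts.

Final tape (ignoring leading/trailing blanks): bccaca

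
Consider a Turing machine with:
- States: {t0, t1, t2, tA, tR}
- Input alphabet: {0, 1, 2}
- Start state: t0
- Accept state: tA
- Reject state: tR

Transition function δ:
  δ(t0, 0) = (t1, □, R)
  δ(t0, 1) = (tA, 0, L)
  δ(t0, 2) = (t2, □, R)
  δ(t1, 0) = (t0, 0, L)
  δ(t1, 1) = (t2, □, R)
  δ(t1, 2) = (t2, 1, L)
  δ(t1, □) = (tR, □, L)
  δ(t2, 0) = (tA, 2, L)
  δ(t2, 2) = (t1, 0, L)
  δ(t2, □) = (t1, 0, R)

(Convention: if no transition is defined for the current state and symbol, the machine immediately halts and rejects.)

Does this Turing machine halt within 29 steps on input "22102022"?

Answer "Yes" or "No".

Execution trace:
Initial: [t0]22102022
Step 1: δ(t0, 2) = (t2, □, R) → □[t2]2102022
Step 2: δ(t2, 2) = (t1, 0, L) → [t1]□0102022
Step 3: δ(t1, □) = (tR, □, L) → [tR]□□0102022

The machine reaches the reject state tR and halts.
The machine halted after 3 steps (within the 29-step bound).

Answer: Yes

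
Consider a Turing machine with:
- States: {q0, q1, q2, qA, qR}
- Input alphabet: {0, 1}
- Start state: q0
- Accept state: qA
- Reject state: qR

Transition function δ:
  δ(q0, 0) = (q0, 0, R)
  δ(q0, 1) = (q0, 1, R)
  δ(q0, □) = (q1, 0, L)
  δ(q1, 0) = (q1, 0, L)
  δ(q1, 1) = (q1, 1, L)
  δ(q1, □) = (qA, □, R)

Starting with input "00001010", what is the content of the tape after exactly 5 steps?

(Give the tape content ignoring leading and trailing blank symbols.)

Execution trace:
Initial: [q0]00001010
Step 1: δ(q0, 0) = (q0, 0, R) → 0[q0]0001010
Step 2: δ(q0, 0) = (q0, 0, R) → 00[q0]001010
Step 3: δ(q0, 0) = (q0, 0, R) → 000[q0]01010
Step 4: δ(q0, 0) = (q0, 0, R) → 0000[q0]1010
Step 5: δ(q0, 1) = (q0, 1, R) → 00001[q0]010

After 5 steps, the tape (ignoring leading/trailing blanks) is: 00001010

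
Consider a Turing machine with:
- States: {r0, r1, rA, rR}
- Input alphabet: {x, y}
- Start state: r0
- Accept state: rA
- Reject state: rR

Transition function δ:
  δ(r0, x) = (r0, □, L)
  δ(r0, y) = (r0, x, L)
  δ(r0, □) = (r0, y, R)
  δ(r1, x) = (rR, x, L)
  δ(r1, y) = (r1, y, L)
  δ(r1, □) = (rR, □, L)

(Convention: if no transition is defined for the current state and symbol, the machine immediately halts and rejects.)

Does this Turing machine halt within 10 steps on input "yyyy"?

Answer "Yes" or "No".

Execution trace:
Initial: [r0]yyyy
Step 1: δ(r0, y) = (r0, x, L) → [r0]□xyyy
Step 2: δ(r0, □) = (r0, y, R) → y[r0]xyyy
Step 3: δ(r0, x) = (r0, □, L) → [r0]y□yyy
Step 4: δ(r0, y) = (r0, x, L) → [r0]□x□yyy
Step 5: δ(r0, □) = (r0, y, R) → y[r0]x□yyy
Step 6: δ(r0, x) = (r0, □, L) → [r0]y□□yyy
Step 7: δ(r0, y) = (r0, x, L) → [r0]□x□□yyy
Step 8: δ(r0, □) = (r0, y, R) → y[r0]x□□yyy
Step 9: δ(r0, x) = (r0, □, L) → [r0]y□□□yyy
Step 10: δ(r0, y) = (r0, x, L) → [r0]□x□□□yyy

The machine has not reached a halting state after 10 steps.
The machine did not halt within the 10-step bound.

Answer: No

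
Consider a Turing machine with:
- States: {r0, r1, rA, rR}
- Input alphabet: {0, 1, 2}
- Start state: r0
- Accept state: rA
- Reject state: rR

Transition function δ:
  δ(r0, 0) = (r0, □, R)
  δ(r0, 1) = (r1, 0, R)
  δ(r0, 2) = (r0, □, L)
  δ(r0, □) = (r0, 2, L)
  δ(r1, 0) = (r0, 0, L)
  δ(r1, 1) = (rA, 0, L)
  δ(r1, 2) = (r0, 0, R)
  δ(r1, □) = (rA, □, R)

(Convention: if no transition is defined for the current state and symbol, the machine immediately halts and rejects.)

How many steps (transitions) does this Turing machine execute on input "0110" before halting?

Execution trace:
Initial: [r0]0110
Step 1: δ(r0, 0) = (r0, □, R) → □[r0]110
Step 2: δ(r0, 1) = (r1, 0, R) → □0[r1]10
Step 3: δ(r1, 1) = (rA, 0, L) → □[rA]000

The machine reaches the accept state rA and halts.

The machine executed 3 steps before halting.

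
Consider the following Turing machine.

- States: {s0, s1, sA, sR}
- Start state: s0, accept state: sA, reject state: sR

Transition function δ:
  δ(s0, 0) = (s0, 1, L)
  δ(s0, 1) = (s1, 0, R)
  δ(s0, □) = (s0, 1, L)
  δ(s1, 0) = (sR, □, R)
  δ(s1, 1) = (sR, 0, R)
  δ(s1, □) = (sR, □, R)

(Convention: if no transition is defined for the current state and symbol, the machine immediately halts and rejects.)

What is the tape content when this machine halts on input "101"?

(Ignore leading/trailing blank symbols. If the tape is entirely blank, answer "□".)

Execution trace:
Initial: [s0]101
Step 1: δ(s0, 1) = (s1, 0, R) → 0[s1]01
Step 2: δ(s1, 0) = (sR, □, R) → 0□[sR]1

The machine reaches the reject state sR and halts.

Final tape (ignoring leading/trailing blanks): 0□1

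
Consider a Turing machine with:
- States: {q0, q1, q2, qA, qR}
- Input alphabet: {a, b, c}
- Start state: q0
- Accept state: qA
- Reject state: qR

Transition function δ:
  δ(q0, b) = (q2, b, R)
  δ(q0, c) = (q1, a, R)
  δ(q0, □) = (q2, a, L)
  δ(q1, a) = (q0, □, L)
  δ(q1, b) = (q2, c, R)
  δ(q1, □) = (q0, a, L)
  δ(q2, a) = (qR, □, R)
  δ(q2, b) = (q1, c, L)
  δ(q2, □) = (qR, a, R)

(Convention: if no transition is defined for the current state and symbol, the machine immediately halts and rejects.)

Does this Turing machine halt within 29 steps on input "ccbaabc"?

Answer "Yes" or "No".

Execution trace:
Initial: [q0]ccbaabc
Step 1: δ(q0, c) = (q1, a, R) → a[q1]cbaabc

No transition is defined for δ(q1, c). By convention the machine halts and rejects.
The machine halted after 1 step (within the 29-step bound).

Answer: Yes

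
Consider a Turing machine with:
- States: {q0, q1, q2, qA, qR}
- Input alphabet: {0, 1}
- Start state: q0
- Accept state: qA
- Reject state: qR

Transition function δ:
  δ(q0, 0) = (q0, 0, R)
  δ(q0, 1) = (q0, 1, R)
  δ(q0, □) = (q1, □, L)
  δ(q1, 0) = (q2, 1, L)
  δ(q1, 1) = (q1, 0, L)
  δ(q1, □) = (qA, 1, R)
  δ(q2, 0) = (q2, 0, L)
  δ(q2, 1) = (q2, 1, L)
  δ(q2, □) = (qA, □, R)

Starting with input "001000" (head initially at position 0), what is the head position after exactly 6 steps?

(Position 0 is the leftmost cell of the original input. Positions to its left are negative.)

Execution trace (head position shown):
Step 0: [q0]001000  (head at position 0)
Step 1: move right → 0[q0]01000  (head at position 1)
Step 2: move right → 00[q0]1000  (head at position 2)
Step 3: move right → 001[q0]000  (head at position 3)
Step 4: move right → 0010[q0]00  (head at position 4)
Step 5: move right → 00100[q0]0  (head at position 5)
Step 6: move right → 001000[q0]□  (head at position 6)

After 6 steps, the head is at position 6.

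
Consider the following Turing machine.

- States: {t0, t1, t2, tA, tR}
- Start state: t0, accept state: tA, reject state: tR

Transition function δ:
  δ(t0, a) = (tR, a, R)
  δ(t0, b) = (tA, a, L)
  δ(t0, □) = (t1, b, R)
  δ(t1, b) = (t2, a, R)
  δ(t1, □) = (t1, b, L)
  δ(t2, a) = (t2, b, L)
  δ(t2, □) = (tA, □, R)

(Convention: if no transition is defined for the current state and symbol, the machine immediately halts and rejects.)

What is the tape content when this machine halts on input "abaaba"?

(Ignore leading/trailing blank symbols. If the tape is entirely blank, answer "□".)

Execution trace:
Initial: [t0]abaaba
Step 1: δ(t0, a) = (tR, a, R) → a[tR]baaba

The machine reaches the reject state tR and halts.

Final tape (ignoring leading/trailing blanks): abaaba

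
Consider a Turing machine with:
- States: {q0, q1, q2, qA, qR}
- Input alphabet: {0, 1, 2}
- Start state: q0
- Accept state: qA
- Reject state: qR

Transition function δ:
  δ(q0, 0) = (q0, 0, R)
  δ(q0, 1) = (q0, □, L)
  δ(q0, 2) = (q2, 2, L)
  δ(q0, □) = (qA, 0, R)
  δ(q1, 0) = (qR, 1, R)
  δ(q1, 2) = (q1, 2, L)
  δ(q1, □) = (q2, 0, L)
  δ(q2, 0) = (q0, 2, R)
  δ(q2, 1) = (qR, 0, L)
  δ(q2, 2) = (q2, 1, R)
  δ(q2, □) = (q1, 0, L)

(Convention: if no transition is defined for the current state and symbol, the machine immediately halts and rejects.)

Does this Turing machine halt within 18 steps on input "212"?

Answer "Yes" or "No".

Execution trace:
Initial: [q0]212
Step 1: δ(q0, 2) = (q2, 2, L) → [q2]□212
Step 2: δ(q2, □) = (q1, 0, L) → [q1]□0212
Step 3: δ(q1, □) = (q2, 0, L) → [q2]□00212
Step 4: δ(q2, □) = (q1, 0, L) → [q1]□000212
Step 5: δ(q1, □) = (q2, 0, L) → [q2]□0000212
Step 6: δ(q2, □) = (q1, 0, L) → [q1]□00000212
Step 7: δ(q1, □) = (q2, 0, L) → [q2]□000000212
Step 8: δ(q2, □) = (q1, 0, L) → [q1]□0000000212
Step 9: δ(q1, □) = (q2, 0, L) → [q2]□00000000212
Step 10: δ(q2, □) = (q1, 0, L) → [q1]□000000000212
Step 11: δ(q1, □) = (q2, 0, L) → [q2]□0000000000212
Step 12: δ(q2, □) = (q1, 0, L) → [q1]□00000000000212
Step 13: δ(q1, □) = (q2, 0, L) → [q2]□000000000000212
Step 14: δ(q2, □) = (q1, 0, L) → [q1]□0000000000000212
Step 15: δ(q1, □) = (q2, 0, L) → [q2]□00000000000000212
Step 16: δ(q2, □) = (q1, 0, L) → [q1]□000000000000000212
Step 17: δ(q1, □) = (q2, 0, L) → [q2]□0000000000000000212
Step 18: δ(q2, □) = (q1, 0, L) → [q1]□00000000000000000212

The machine has not reached a halting state after 18 steps.
The machine did not halt within the 18-step bound.

Answer: No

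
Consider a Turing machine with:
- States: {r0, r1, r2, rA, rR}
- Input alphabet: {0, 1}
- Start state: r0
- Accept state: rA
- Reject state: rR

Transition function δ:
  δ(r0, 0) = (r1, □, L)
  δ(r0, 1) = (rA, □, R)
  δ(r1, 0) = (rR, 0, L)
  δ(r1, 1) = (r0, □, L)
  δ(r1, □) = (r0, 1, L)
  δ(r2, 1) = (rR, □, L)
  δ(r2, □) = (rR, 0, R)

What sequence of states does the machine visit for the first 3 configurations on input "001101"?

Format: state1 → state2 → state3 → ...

Execution trace:
Initial: [r0]001101
Step 1: δ(r0, 0) = (r1, □, L) → [r1]□□01101
Step 2: δ(r1, □) = (r0, 1, L) → [r0]□1□01101

No transition is defined for δ(r0, □). By convention the machine halts and rejects.

State sequence: r0 → r1 → r0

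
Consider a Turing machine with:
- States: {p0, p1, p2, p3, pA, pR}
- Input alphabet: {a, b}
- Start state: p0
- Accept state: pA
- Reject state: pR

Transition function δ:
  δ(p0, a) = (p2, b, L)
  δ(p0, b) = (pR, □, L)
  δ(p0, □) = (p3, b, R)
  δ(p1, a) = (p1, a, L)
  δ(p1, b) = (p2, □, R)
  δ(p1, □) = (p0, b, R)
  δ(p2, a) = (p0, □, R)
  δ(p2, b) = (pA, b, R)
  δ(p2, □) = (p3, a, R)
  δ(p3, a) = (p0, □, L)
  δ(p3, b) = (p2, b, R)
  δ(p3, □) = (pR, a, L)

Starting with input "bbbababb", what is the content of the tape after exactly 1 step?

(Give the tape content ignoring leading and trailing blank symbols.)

Execution trace:
Initial: [p0]bbbababb
Step 1: δ(p0, b) = (pR, □, L) → [pR]□□bbababb

The machine reaches the reject state pR and halts.

After 1 step, the tape (ignoring leading/trailing blanks) is: bbababb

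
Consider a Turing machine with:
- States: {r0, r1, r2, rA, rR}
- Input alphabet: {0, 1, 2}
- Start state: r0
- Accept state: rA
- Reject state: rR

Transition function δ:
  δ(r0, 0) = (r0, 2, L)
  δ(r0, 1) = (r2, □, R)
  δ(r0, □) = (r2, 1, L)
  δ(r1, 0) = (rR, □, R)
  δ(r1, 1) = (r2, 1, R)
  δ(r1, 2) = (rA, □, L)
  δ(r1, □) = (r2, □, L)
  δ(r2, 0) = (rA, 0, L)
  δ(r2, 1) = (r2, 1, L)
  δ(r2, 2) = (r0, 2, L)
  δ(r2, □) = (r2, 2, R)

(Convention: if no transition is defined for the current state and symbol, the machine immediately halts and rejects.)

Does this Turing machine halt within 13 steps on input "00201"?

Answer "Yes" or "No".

Execution trace:
Initial: [r0]00201
Step 1: δ(r0, 0) = (r0, 2, L) → [r0]□20201
Step 2: δ(r0, □) = (r2, 1, L) → [r2]□120201
Step 3: δ(r2, □) = (r2, 2, R) → 2[r2]120201
Step 4: δ(r2, 1) = (r2, 1, L) → [r2]2120201
Step 5: δ(r2, 2) = (r0, 2, L) → [r0]□2120201
Step 6: δ(r0, □) = (r2, 1, L) → [r2]□12120201
Step 7: δ(r2, □) = (r2, 2, R) → 2[r2]12120201
Step 8: δ(r2, 1) = (r2, 1, L) → [r2]212120201
Step 9: δ(r2, 2) = (r0, 2, L) → [r0]□212120201
Step 10: δ(r0, □) = (r2, 1, L) → [r2]□1212120201
Step 11: δ(r2, □) = (r2, 2, R) → 2[r2]1212120201
Step 12: δ(r2, 1) = (r2, 1, L) → [r2]21212120201
Step 13: δ(r2, 2) = (r0, 2, L) → [r0]□21212120201

The machine has not reached a halting state after 13 steps.
The machine did not halt within the 13-step bound.

Answer: No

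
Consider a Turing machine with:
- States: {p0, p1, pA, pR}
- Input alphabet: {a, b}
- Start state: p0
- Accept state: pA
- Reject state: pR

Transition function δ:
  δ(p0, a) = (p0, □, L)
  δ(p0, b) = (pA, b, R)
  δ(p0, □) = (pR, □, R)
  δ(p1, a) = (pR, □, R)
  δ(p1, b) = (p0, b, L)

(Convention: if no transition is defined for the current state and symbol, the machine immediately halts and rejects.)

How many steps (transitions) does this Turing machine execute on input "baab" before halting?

Execution trace:
Initial: [p0]baab
Step 1: δ(p0, b) = (pA, b, R) → b[pA]aab

The machine reaches the accept state pA and halts.

The machine executed 1 step before halting.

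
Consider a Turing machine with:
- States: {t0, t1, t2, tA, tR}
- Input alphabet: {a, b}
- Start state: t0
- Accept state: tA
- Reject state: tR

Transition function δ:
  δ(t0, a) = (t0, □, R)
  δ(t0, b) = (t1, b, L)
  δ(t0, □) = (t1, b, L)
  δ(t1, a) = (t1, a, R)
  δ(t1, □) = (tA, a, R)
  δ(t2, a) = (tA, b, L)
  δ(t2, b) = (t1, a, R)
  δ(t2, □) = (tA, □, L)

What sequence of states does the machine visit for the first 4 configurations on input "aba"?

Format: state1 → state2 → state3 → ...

Execution trace:
Initial: [t0]aba
Step 1: δ(t0, a) = (t0, □, R) → □[t0]ba
Step 2: δ(t0, b) = (t1, b, L) → [t1]□ba
Step 3: δ(t1, □) = (tA, a, R) → a[tA]ba

The machine reaches the accept state tA and halts.

State sequence: t0 → t0 → t1 → tA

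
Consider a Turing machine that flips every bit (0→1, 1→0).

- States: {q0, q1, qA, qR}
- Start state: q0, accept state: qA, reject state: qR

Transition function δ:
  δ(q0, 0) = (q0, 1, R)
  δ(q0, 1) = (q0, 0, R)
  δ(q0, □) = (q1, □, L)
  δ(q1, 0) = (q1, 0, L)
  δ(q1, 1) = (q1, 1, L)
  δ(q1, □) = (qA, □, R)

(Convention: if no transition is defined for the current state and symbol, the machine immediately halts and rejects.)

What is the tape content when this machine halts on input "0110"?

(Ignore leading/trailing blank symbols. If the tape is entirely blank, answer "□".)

Execution trace:
Initial: [q0]0110
Step 1: δ(q0, 0) = (q0, 1, R) → 1[q0]110
Step 2: δ(q0, 1) = (q0, 0, R) → 10[q0]10
Step 3: δ(q0, 1) = (q0, 0, R) → 100[q0]0
Step 4: δ(q0, 0) = (q0, 1, R) → 1001[q0]□
Step 5: δ(q0, □) = (q1, □, L) → 100[q1]1□
Step 6: δ(q1, 1) = (q1, 1, L) → 10[q1]01□
Step 7: δ(q1, 0) = (q1, 0, L) → 1[q1]001□
Step 8: δ(q1, 0) = (q1, 0, L) → [q1]1001□
Step 9: δ(q1, 1) = (q1, 1, L) → [q1]□1001□
Step 10: δ(q1, □) = (qA, □, R) → □[qA]1001□

The machine reaches the accept state qA and halts.

Final tape (ignoring leading/trailing blanks): 1001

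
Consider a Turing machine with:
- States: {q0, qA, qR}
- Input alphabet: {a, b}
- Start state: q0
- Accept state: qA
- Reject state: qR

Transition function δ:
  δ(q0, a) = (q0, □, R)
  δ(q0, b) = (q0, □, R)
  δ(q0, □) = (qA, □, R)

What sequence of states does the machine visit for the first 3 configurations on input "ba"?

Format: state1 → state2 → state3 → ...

Execution trace:
Initial: [q0]ba
Step 1: δ(q0, b) = (q0, □, R) → □[q0]a
Step 2: δ(q0, a) = (q0, □, R) → □□[q0]□

State sequence: q0 → q0 → q0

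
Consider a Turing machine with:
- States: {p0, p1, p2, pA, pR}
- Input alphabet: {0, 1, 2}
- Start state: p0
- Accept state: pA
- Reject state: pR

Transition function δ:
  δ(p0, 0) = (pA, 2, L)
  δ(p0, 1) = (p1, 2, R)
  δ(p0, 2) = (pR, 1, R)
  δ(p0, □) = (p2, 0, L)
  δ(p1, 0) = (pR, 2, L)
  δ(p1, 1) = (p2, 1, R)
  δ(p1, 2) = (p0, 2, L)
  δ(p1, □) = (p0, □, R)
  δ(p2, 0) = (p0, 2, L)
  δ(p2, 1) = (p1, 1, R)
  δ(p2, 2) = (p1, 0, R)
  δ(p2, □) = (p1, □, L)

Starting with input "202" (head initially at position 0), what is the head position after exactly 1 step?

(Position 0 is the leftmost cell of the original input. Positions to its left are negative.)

Execution trace (head position shown):
Step 0: [p0]202  (head at position 0)
Step 1: move right → 1[pR]02  (head at position 1)

After 1 step, the head is at position 1.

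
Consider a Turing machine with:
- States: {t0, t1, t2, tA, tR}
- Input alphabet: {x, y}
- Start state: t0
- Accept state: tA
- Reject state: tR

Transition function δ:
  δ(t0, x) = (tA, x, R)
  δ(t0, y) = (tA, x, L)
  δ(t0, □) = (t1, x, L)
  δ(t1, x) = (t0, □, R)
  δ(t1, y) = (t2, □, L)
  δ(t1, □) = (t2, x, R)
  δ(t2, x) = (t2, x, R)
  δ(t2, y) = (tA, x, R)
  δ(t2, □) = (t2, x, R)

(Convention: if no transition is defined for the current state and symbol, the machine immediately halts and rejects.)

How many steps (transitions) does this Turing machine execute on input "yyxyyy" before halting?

Execution trace:
Initial: [t0]yyxyyy
Step 1: δ(t0, y) = (tA, x, L) → [tA]□xyxyyy

The machine reaches the accept state tA and halts.

The machine executed 1 step before halting.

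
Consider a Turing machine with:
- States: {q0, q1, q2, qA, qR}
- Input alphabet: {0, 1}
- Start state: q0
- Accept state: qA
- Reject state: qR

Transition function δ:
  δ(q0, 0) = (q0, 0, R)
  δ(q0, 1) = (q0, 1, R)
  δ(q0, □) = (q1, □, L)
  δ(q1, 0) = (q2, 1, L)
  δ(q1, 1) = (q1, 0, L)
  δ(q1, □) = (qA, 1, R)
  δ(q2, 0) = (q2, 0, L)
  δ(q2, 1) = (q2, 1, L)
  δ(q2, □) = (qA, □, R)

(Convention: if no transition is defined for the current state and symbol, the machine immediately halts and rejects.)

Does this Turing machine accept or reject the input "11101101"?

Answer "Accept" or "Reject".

Execution trace:
Initial: [q0]11101101
Step 1: δ(q0, 1) = (q0, 1, R) → 1[q0]1101101
Step 2: δ(q0, 1) = (q0, 1, R) → 11[q0]101101
Step 3: δ(q0, 1) = (q0, 1, R) → 111[q0]01101
Step 4: δ(q0, 0) = (q0, 0, R) → 1110[q0]1101
Step 5: δ(q0, 1) = (q0, 1, R) → 11101[q0]101
Step 6: δ(q0, 1) = (q0, 1, R) → 111011[q0]01
Step 7: δ(q0, 0) = (q0, 0, R) → 1110110[q0]1
Step 8: δ(q0, 1) = (q0, 1, R) → 11101101[q0]□
Step 9: δ(q0, □) = (q1, □, L) → 1110110[q1]1□
Step 10: δ(q1, 1) = (q1, 0, L) → 111011[q1]00□
Step 11: δ(q1, 0) = (q2, 1, L) → 11101[q2]110□
Step 12: δ(q2, 1) = (q2, 1, L) → 1110[q2]1110□
Step 13: δ(q2, 1) = (q2, 1, L) → 111[q2]01110□
Step 14: δ(q2, 0) = (q2, 0, L) → 11[q2]101110□
Step 15: δ(q2, 1) = (q2, 1, L) → 1[q2]1101110□
Step 16: δ(q2, 1) = (q2, 1, L) → [q2]11101110□
Step 17: δ(q2, 1) = (q2, 1, L) → [q2]□11101110□
Step 18: δ(q2, □) = (qA, □, R) → □[qA]11101110□

The machine reaches the accept state qA and halts.

Answer: Accept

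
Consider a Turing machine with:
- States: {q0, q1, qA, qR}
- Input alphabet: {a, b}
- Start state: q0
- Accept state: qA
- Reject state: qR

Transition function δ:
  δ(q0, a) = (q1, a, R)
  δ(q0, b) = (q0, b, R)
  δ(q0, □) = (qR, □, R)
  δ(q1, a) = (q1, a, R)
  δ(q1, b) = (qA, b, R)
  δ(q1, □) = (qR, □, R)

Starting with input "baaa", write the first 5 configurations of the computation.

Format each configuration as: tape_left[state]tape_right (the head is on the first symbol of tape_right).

Transitions applied:
Step 1: δ(q0, b) = (q0, b, R)
Step 2: δ(q0, a) = (q1, a, R)
Step 3: δ(q1, a) = (q1, a, R)
Step 4: δ(q1, a) = (q1, a, R)

The first 5 configurations are:
[q0]baaa ⊢ b[q0]aaa ⊢ ba[q1]aa ⊢ baa[q1]a ⊢ baaa[q1]□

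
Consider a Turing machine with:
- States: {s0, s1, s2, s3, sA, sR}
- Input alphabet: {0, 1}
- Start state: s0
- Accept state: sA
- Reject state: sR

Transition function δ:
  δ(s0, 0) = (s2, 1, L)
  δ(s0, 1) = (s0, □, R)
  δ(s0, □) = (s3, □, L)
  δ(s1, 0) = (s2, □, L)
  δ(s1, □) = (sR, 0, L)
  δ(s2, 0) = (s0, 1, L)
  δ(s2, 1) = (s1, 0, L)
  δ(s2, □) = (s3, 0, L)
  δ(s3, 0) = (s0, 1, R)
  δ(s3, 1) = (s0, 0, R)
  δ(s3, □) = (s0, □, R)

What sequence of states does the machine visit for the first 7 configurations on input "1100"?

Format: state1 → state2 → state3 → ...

Execution trace:
Initial: [s0]1100
Step 1: δ(s0, 1) = (s0, □, R) → □[s0]100
Step 2: δ(s0, 1) = (s0, □, R) → □□[s0]00
Step 3: δ(s0, 0) = (s2, 1, L) → □[s2]□10
Step 4: δ(s2, □) = (s3, 0, L) → [s3]□010
Step 5: δ(s3, □) = (s0, □, R) → □[s0]010
Step 6: δ(s0, 0) = (s2, 1, L) → [s2]□110

State sequence: s0 → s0 → s0 → s2 → s3 → s0 → s2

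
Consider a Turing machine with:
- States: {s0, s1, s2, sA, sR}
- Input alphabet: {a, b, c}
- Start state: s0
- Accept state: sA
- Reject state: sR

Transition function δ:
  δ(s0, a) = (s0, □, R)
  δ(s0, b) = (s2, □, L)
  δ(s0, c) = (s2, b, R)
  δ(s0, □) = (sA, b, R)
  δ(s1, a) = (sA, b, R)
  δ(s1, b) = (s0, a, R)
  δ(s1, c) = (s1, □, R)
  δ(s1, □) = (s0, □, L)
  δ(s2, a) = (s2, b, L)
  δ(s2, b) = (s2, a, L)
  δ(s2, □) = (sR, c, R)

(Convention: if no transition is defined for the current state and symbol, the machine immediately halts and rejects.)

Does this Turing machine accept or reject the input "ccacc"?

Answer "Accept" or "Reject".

Execution trace:
Initial: [s0]ccacc
Step 1: δ(s0, c) = (s2, b, R) → b[s2]cacc

No transition is defined for δ(s2, c). By convention the machine halts and rejects.

Answer: Reject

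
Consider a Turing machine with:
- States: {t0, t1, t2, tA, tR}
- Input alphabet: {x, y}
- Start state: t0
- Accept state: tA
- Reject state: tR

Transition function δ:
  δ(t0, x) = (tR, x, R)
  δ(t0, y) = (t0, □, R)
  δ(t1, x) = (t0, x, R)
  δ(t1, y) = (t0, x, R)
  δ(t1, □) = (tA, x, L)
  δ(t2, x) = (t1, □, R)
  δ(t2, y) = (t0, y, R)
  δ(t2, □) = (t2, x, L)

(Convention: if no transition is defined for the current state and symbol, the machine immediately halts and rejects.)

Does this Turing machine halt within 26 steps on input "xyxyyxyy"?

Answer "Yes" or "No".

Execution trace:
Initial: [t0]xyxyyxyy
Step 1: δ(t0, x) = (tR, x, R) → x[tR]yxyyxyy

The machine reaches the reject state tR and halts.
The machine halted after 1 step (within the 26-step bound).

Answer: Yes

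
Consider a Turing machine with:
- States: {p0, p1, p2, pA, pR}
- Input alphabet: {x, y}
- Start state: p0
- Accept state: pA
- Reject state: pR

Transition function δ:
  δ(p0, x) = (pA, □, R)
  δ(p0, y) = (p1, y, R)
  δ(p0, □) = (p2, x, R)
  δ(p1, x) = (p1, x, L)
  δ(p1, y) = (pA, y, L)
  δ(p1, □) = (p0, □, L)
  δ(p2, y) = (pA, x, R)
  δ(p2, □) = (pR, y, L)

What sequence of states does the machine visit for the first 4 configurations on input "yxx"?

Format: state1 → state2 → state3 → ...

Execution trace:
Initial: [p0]yxx
Step 1: δ(p0, y) = (p1, y, R) → y[p1]xx
Step 2: δ(p1, x) = (p1, x, L) → [p1]yxx
Step 3: δ(p1, y) = (pA, y, L) → [pA]□yxx

The machine reaches the accept state pA and halts.

State sequence: p0 → p1 → p1 → pA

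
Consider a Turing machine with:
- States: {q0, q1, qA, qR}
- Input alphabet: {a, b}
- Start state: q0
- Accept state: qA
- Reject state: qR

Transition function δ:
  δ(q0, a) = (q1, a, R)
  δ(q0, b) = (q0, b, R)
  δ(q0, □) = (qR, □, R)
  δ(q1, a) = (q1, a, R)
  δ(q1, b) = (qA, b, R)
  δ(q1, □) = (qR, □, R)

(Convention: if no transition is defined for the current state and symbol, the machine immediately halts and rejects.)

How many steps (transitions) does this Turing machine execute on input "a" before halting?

Execution trace:
Initial: [q0]a
Step 1: δ(q0, a) = (q1, a, R) → a[q1]□
Step 2: δ(q1, □) = (qR, □, R) → a□[qR]□

The machine reaches the reject state qR and halts.

The machine executed 2 steps before halting.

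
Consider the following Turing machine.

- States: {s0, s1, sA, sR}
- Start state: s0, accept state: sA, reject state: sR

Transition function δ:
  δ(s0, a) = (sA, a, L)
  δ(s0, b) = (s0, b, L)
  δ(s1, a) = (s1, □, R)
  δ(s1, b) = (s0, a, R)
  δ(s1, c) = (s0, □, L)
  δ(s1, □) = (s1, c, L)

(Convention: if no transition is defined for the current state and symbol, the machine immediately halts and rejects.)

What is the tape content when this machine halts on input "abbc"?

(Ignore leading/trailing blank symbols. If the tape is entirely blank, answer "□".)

Execution trace:
Initial: [s0]abbc
Step 1: δ(s0, a) = (sA, a, L) → [sA]□abbc

The machine reaches the accept state sA and halts.

Final tape (ignoring leading/trailing blanks): abbc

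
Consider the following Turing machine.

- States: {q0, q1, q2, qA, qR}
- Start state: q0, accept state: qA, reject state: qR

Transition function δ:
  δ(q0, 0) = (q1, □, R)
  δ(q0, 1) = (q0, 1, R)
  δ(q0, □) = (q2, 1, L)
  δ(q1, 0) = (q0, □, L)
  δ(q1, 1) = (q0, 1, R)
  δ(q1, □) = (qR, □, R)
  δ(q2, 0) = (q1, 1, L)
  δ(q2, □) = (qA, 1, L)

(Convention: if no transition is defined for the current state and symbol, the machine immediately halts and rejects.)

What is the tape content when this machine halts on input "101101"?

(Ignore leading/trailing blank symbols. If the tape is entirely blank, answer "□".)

Execution trace:
Initial: [q0]101101
Step 1: δ(q0, 1) = (q0, 1, R) → 1[q0]01101
Step 2: δ(q0, 0) = (q1, □, R) → 1□[q1]1101
Step 3: δ(q1, 1) = (q0, 1, R) → 1□1[q0]101
Step 4: δ(q0, 1) = (q0, 1, R) → 1□11[q0]01
Step 5: δ(q0, 0) = (q1, □, R) → 1□11□[q1]1
Step 6: δ(q1, 1) = (q0, 1, R) → 1□11□1[q0]□
Step 7: δ(q0, □) = (q2, 1, L) → 1□11□[q2]11

No transition is defined for δ(q2, 1). By convention the machine halts and rejects.

Final tape (ignoring leading/trailing blanks): 1□11□11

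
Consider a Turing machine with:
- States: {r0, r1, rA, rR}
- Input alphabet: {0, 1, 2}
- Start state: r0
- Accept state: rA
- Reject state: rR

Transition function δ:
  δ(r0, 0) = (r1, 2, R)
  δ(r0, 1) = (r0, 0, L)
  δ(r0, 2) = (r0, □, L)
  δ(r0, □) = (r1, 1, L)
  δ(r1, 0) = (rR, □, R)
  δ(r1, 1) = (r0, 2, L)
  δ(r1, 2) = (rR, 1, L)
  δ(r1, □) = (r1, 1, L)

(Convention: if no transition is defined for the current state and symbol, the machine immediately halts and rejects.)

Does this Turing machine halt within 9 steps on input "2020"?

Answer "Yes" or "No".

Execution trace:
Initial: [r0]2020
Step 1: δ(r0, 2) = (r0, □, L) → [r0]□□020
Step 2: δ(r0, □) = (r1, 1, L) → [r1]□1□020
Step 3: δ(r1, □) = (r1, 1, L) → [r1]□11□020
Step 4: δ(r1, □) = (r1, 1, L) → [r1]□111□020
Step 5: δ(r1, □) = (r1, 1, L) → [r1]□1111□020
Step 6: δ(r1, □) = (r1, 1, L) → [r1]□11111□020
Step 7: δ(r1, □) = (r1, 1, L) → [r1]□111111□020
Step 8: δ(r1, □) = (r1, 1, L) → [r1]□1111111□020
Step 9: δ(r1, □) = (r1, 1, L) → [r1]□11111111□020

The machine has not reached a halting state after 9 steps.
The machine did not halt within the 9-step bound.

Answer: No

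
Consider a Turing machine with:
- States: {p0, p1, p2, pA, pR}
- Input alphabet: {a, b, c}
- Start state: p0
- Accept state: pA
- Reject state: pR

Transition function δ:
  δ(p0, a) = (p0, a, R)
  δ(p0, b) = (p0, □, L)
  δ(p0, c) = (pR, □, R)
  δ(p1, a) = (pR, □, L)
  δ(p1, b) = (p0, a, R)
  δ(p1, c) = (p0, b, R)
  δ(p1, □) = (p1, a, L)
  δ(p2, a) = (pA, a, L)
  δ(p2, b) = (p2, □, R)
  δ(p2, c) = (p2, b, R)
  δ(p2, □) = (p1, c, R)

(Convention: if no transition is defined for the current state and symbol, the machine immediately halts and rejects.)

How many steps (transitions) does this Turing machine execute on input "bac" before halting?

Execution trace:
Initial: [p0]bac
Step 1: δ(p0, b) = (p0, □, L) → [p0]□□ac

No transition is defined for δ(p0, □). By convention the machine halts and rejects.

The machine executed 1 step before halting.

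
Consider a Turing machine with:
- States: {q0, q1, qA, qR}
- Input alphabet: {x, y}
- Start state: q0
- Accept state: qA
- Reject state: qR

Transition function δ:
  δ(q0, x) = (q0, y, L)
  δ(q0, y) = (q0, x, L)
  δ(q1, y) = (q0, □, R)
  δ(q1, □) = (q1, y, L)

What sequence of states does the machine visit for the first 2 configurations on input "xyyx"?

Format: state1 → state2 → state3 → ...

Execution trace:
Initial: [q0]xyyx
Step 1: δ(q0, x) = (q0, y, L) → [q0]□yyyx

No transition is defined for δ(q0, □). By convention the machine halts and rejects.

State sequence: q0 → q0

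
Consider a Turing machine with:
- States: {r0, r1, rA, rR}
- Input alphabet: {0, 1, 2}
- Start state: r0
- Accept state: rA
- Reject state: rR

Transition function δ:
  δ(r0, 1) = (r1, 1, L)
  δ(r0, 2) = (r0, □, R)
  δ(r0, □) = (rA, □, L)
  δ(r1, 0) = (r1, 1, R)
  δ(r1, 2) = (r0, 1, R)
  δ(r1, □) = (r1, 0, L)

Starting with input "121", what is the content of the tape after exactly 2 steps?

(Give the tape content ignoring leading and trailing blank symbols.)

Execution trace:
Initial: [r0]121
Step 1: δ(r0, 1) = (r1, 1, L) → [r1]□121
Step 2: δ(r1, □) = (r1, 0, L) → [r1]□0121

After 2 steps, the tape (ignoring leading/trailing blanks) is: 0121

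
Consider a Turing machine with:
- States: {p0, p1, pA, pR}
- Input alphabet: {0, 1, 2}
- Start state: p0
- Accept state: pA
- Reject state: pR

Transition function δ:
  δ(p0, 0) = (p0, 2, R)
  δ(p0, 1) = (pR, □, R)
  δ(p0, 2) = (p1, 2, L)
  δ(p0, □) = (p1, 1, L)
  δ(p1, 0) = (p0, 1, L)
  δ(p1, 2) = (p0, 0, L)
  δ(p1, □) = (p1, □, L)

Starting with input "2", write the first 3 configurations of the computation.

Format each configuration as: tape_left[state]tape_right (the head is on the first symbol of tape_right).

Transitions applied:
Step 1: δ(p0, 2) = (p1, 2, L)
Step 2: δ(p1, □) = (p1, □, L)

The first 3 configurations are:
[p0]2 ⊢ [p1]□2 ⊢ [p1]□□2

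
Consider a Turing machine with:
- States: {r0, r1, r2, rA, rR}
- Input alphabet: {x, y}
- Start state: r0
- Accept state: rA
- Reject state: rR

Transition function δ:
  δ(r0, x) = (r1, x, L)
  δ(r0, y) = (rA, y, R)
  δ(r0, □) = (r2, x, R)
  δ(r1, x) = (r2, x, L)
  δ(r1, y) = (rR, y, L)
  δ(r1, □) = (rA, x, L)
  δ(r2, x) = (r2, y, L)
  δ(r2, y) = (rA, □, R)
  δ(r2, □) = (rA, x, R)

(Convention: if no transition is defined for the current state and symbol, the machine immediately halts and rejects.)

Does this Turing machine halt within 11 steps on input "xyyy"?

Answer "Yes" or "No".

Execution trace:
Initial: [r0]xyyy
Step 1: δ(r0, x) = (r1, x, L) → [r1]□xyyy
Step 2: δ(r1, □) = (rA, x, L) → [rA]□xxyyy

The machine reaches the accept state rA and halts.
The machine halted after 2 steps (within the 11-step bound).

Answer: Yes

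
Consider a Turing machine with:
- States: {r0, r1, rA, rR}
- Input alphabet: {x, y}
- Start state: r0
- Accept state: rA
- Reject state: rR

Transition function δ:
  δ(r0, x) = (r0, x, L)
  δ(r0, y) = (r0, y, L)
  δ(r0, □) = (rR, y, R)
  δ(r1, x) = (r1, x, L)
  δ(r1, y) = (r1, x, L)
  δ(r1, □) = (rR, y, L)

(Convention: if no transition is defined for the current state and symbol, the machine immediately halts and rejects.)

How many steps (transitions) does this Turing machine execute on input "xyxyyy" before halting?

Execution trace:
Initial: [r0]xyxyyy
Step 1: δ(r0, x) = (r0, x, L) → [r0]□xyxyyy
Step 2: δ(r0, □) = (rR, y, R) → y[rR]xyxyyy

The machine reaches the reject state rR and halts.

The machine executed 2 steps before halting.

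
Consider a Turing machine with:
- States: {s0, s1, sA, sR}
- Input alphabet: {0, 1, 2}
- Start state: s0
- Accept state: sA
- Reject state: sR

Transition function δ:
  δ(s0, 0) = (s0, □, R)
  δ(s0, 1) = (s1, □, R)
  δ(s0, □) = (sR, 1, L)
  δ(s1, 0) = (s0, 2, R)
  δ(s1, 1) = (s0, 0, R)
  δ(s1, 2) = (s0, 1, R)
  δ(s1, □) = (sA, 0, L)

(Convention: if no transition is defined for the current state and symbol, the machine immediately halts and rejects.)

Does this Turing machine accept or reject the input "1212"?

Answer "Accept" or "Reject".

Execution trace:
Initial: [s0]1212
Step 1: δ(s0, 1) = (s1, □, R) → □[s1]212
Step 2: δ(s1, 2) = (s0, 1, R) → □1[s0]12
Step 3: δ(s0, 1) = (s1, □, R) → □1□[s1]2
Step 4: δ(s1, 2) = (s0, 1, R) → □1□1[s0]□
Step 5: δ(s0, □) = (sR, 1, L) → □1□[sR]11

The machine reaches the reject state sR and halts.

Answer: Reject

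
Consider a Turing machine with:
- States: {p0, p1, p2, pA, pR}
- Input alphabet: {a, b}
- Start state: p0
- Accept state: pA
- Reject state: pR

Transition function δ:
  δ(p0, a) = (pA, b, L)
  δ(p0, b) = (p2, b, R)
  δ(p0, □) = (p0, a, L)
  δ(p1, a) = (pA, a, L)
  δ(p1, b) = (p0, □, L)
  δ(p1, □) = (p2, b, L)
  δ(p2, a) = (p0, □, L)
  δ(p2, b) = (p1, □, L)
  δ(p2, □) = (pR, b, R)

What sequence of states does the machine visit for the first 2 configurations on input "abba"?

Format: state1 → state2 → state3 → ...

Execution trace:
Initial: [p0]abba
Step 1: δ(p0, a) = (pA, b, L) → [pA]□bbba

The machine reaches the accept state pA and halts.

State sequence: p0 → pA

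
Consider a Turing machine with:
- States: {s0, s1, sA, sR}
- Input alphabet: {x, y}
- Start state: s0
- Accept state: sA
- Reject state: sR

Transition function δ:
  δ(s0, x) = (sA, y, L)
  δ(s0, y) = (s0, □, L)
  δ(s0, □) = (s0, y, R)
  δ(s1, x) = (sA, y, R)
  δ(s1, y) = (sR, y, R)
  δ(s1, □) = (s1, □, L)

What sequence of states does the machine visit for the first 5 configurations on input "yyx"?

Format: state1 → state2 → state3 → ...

Execution trace:
Initial: [s0]yyx
Step 1: δ(s0, y) = (s0, □, L) → [s0]□□yx
Step 2: δ(s0, □) = (s0, y, R) → y[s0]□yx
Step 3: δ(s0, □) = (s0, y, R) → yy[s0]yx
Step 4: δ(s0, y) = (s0, □, L) → y[s0]y□x

State sequence: s0 → s0 → s0 → s0 → s0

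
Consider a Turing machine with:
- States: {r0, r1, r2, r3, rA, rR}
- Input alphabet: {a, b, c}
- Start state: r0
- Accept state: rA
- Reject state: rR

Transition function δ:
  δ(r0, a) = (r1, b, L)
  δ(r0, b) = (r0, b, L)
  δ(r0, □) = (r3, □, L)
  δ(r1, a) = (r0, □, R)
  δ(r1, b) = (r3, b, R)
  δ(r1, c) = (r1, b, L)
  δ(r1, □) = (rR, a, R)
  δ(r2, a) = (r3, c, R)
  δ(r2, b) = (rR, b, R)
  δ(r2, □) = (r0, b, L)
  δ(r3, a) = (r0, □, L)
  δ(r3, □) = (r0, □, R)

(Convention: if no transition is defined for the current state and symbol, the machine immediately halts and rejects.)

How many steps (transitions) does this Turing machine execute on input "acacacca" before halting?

Execution trace:
Initial: [r0]acacacca
Step 1: δ(r0, a) = (r1, b, L) → [r1]□bcacacca
Step 2: δ(r1, □) = (rR, a, R) → a[rR]bcacacca

The machine reaches the reject state rR and halts.

The machine executed 2 steps before halting.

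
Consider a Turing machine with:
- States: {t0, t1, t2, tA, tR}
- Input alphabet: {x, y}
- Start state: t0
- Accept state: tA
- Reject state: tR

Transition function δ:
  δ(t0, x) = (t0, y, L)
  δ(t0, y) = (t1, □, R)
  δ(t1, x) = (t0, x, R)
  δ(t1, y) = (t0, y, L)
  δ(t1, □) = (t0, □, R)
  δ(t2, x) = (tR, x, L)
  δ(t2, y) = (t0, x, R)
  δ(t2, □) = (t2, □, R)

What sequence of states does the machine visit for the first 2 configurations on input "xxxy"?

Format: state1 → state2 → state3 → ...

Execution trace:
Initial: [t0]xxxy
Step 1: δ(t0, x) = (t0, y, L) → [t0]□yxxy

No transition is defined for δ(t0, □). By convention the machine halts and rejects.

State sequence: t0 → t0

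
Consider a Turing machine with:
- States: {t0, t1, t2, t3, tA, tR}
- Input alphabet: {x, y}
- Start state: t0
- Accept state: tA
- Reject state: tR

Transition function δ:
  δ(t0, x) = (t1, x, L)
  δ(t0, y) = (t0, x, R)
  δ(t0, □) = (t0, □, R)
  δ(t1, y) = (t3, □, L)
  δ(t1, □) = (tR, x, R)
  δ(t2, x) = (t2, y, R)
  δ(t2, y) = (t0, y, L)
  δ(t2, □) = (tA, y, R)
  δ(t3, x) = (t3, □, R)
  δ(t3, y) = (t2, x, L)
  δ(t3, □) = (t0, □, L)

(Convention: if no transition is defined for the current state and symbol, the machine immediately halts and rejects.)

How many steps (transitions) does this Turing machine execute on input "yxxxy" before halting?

Execution trace:
Initial: [t0]yxxxy
Step 1: δ(t0, y) = (t0, x, R) → x[t0]xxxy
Step 2: δ(t0, x) = (t1, x, L) → [t1]xxxxy

No transition is defined for δ(t1, x). By convention the machine halts and rejects.

The machine executed 2 steps before halting.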